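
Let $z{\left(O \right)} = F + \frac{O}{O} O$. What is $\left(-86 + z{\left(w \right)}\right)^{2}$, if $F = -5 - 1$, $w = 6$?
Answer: $7396$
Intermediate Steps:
$F = -6$ ($F = -5 - 1 = -6$)
$z{\left(O \right)} = -6 + O$ ($z{\left(O \right)} = -6 + \frac{O}{O} O = -6 + 1 O = -6 + O$)
$\left(-86 + z{\left(w \right)}\right)^{2} = \left(-86 + \left(-6 + 6\right)\right)^{2} = \left(-86 + 0\right)^{2} = \left(-86\right)^{2} = 7396$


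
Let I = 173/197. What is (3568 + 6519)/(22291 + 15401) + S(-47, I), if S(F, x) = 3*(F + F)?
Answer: -10619057/37692 ≈ -281.73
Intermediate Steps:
I = 173/197 (I = 173*(1/197) = 173/197 ≈ 0.87817)
S(F, x) = 6*F (S(F, x) = 3*(2*F) = 6*F)
(3568 + 6519)/(22291 + 15401) + S(-47, I) = (3568 + 6519)/(22291 + 15401) + 6*(-47) = 10087/37692 - 282 = -10619057/37692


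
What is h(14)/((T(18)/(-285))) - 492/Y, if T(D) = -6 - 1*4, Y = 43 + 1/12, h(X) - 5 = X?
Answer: 548103/1034 ≈ 530.08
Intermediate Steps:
h(X) = 5 + X
Y = 517/12 (Y = 43 + 1/12 = 517/12 ≈ 43.083)
T(D) = -10 (T(D) = -6 - 4 = -10)
h(14)/((T(18)/(-285))) - 492/Y = (5 + 14)/((-10/(-285))) - 492/517/12 = 19/((-10*(-1/285))) - 492*12/517 = 19/(2/57) - 5904/517 = 19*(57/2) - 5904/517 = 1083/2 - 5904/517 = 548103/1034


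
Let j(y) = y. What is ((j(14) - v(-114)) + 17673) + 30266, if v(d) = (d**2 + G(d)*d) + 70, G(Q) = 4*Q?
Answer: -17097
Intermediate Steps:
v(d) = 70 + 5*d**2 (v(d) = (d**2 + (4*d)*d) + 70 = (d**2 + 4*d**2) + 70 = 5*d**2 + 70 = 70 + 5*d**2)
((j(14) - v(-114)) + 17673) + 30266 = ((14 - (70 + 5*(-114)**2)) + 17673) + 30266 = ((14 - (70 + 5*12996)) + 17673) + 30266 = ((14 - (70 + 64980)) + 17673) + 30266 = ((14 - 1*65050) + 17673) + 30266 = ((14 - 65050) + 17673) + 30266 = (-65036 + 17673) + 30266 = -47363 + 30266 = -17097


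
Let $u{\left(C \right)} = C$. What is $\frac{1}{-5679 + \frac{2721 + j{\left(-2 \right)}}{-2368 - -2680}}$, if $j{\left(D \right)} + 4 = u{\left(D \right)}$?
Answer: $- \frac{104}{589711} \approx -0.00017636$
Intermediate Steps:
$j{\left(D \right)} = -4 + D$
$\frac{1}{-5679 + \frac{2721 + j{\left(-2 \right)}}{-2368 - -2680}} = \frac{1}{-5679 + \frac{2721 - 6}{-2368 - -2680}} = \frac{1}{-5679 + \frac{2721 - 6}{-2368 + 2680}} = \frac{1}{-5679 + \frac{2715}{312}} = \frac{1}{-5679 + 2715 \cdot \frac{1}{312}} = \frac{1}{-5679 + \frac{905}{104}} = \frac{1}{- \frac{589711}{104}} = - \frac{104}{589711}$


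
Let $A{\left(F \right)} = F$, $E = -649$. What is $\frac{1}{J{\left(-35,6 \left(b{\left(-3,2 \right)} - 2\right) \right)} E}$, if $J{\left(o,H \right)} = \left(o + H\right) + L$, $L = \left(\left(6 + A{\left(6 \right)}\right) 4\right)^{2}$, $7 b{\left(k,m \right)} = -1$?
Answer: $- \frac{7}{10249657} \approx -6.8295 \cdot 10^{-7}$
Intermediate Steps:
$b{\left(k,m \right)} = - \frac{1}{7}$ ($b{\left(k,m \right)} = \frac{1}{7} \left(-1\right) = - \frac{1}{7}$)
$L = 2304$ ($L = \left(\left(6 + 6\right) 4\right)^{2} = \left(12 \cdot 4\right)^{2} = 48^{2} = 2304$)
$J{\left(o,H \right)} = 2304 + H + o$ ($J{\left(o,H \right)} = \left(o + H\right) + 2304 = \left(H + o\right) + 2304 = 2304 + H + o$)
$\frac{1}{J{\left(-35,6 \left(b{\left(-3,2 \right)} - 2\right) \right)} E} = \frac{1}{\left(2304 + 6 \left(- \frac{1}{7} - 2\right) - 35\right) \left(-649\right)} = \frac{1}{\left(2304 + 6 \left(- \frac{15}{7}\right) - 35\right) \left(-649\right)} = \frac{1}{\left(2304 - \frac{90}{7} - 35\right) \left(-649\right)} = \frac{1}{\frac{15793}{7} \left(-649\right)} = \frac{1}{- \frac{10249657}{7}} = - \frac{7}{10249657}$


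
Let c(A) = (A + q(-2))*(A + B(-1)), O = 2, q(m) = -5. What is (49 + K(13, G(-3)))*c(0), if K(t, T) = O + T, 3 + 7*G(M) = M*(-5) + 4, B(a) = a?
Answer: 1865/7 ≈ 266.43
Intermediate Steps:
c(A) = (-1 + A)*(-5 + A) (c(A) = (A - 5)*(A - 1) = (-5 + A)*(-1 + A) = (-1 + A)*(-5 + A))
G(M) = ⅐ - 5*M/7 (G(M) = -3/7 + (M*(-5) + 4)/7 = -3/7 + (-5*M + 4)/7 = -3/7 + (4 - 5*M)/7 = -3/7 + (4/7 - 5*M/7) = ⅐ - 5*M/7)
K(t, T) = 2 + T
(49 + K(13, G(-3)))*c(0) = (49 + (2 + (⅐ - 5/7*(-3))))*(5 + 0² - 6*0) = (49 + (2 + (⅐ + 15/7)))*(5 + 0 + 0) = (49 + (2 + 16/7))*5 = (49 + 30/7)*5 = (373/7)*5 = 1865/7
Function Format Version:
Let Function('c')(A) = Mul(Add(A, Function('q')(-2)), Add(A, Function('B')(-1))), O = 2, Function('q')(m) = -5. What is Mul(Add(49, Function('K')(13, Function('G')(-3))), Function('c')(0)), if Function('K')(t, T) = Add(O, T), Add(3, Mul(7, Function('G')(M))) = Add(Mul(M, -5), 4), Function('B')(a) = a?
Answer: Rational(1865, 7) ≈ 266.43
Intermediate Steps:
Function('c')(A) = Mul(Add(-1, A), Add(-5, A)) (Function('c')(A) = Mul(Add(A, -5), Add(A, -1)) = Mul(Add(-5, A), Add(-1, A)) = Mul(Add(-1, A), Add(-5, A)))
Function('G')(M) = Add(Rational(1, 7), Mul(Rational(-5, 7), M)) (Function('G')(M) = Add(Rational(-3, 7), Mul(Rational(1, 7), Add(Mul(M, -5), 4))) = Add(Rational(-3, 7), Mul(Rational(1, 7), Add(Mul(-5, M), 4))) = Add(Rational(-3, 7), Mul(Rational(1, 7), Add(4, Mul(-5, M)))) = Add(Rational(-3, 7), Add(Rational(4, 7), Mul(Rational(-5, 7), M))) = Add(Rational(1, 7), Mul(Rational(-5, 7), M)))
Function('K')(t, T) = Add(2, T)
Mul(Add(49, Function('K')(13, Function('G')(-3))), Function('c')(0)) = Mul(Add(49, Add(2, Add(Rational(1, 7), Mul(Rational(-5, 7), -3)))), Add(5, Pow(0, 2), Mul(-6, 0))) = Mul(Add(49, Add(2, Add(Rational(1, 7), Rational(15, 7)))), Add(5, 0, 0)) = Mul(Add(49, Add(2, Rational(16, 7))), 5) = Mul(Add(49, Rational(30, 7)), 5) = Mul(Rational(373, 7), 5) = Rational(1865, 7)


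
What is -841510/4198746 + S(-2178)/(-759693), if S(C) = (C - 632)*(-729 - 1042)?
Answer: -108759549055/16109888611 ≈ -6.7511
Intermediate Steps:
S(C) = 1119272 - 1771*C (S(C) = (-632 + C)*(-1771) = 1119272 - 1771*C)
-841510/4198746 + S(-2178)/(-759693) = -841510/4198746 + (1119272 - 1771*(-2178))/(-759693) = -841510*1/4198746 + (1119272 + 3857238)*(-1/759693) = -420755/2099373 + 4976510*(-1/759693) = -420755/2099373 - 452410/69063 = -108759549055/16109888611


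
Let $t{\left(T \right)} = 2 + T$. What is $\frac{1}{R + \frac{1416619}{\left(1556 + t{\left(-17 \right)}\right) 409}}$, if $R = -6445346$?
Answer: $- \frac{630269}{4062300361455} \approx -1.5515 \cdot 10^{-7}$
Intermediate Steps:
$\frac{1}{R + \frac{1416619}{\left(1556 + t{\left(-17 \right)}\right) 409}} = \frac{1}{-6445346 + \frac{1416619}{\left(1556 + \left(2 - 17\right)\right) 409}} = \frac{1}{-6445346 + \frac{1416619}{\left(1556 - 15\right) 409}} = \frac{1}{-6445346 + \frac{1416619}{1541 \cdot 409}} = \frac{1}{-6445346 + \frac{1416619}{630269}} = \frac{1}{- \frac{4062300361455}{630269}} = - \frac{630269}{4062300361455}$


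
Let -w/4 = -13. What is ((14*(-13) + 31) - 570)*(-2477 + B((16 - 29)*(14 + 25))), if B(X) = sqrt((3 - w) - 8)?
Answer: 1785917 - 721*I*sqrt(57) ≈ 1.7859e+6 - 5443.4*I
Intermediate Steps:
w = 52 (w = -4*(-13) = 52)
B(X) = I*sqrt(57) (B(X) = sqrt((3 - 1*52) - 8) = sqrt((3 - 52) - 8) = sqrt(-49 - 8) = sqrt(-57) = I*sqrt(57))
((14*(-13) + 31) - 570)*(-2477 + B((16 - 29)*(14 + 25))) = ((14*(-13) + 31) - 570)*(-2477 + I*sqrt(57)) = ((-182 + 31) - 570)*(-2477 + I*sqrt(57)) = (-151 - 570)*(-2477 + I*sqrt(57)) = -721*(-2477 + I*sqrt(57)) = 1785917 - 721*I*sqrt(57)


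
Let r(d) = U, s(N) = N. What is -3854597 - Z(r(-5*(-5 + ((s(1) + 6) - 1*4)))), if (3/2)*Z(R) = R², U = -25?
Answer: -11565041/3 ≈ -3.8550e+6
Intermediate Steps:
r(d) = -25
Z(R) = 2*R²/3
-3854597 - Z(r(-5*(-5 + ((s(1) + 6) - 1*4)))) = -3854597 - 2*(-25)²/3 = -3854597 - 2*625/3 = -3854597 - 1*1250/3 = -3854597 - 1250/3 = -11565041/3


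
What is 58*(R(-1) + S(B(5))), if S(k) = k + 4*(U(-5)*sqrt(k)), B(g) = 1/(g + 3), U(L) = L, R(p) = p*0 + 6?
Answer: 1421/4 - 290*sqrt(2) ≈ -54.872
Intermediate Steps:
R(p) = 6 (R(p) = 0 + 6 = 6)
B(g) = 1/(3 + g)
S(k) = k - 20*sqrt(k) (S(k) = k + 4*(-5*sqrt(k)) = k - 20*sqrt(k))
58*(R(-1) + S(B(5))) = 58*(6 + (1/(3 + 5) - 20/sqrt(3 + 5))) = 58*(6 + (1/8 - 20*sqrt(2)/4)) = 58*(6 + (1/8 - 5*sqrt(2))) = 58*(49/8 - 5*sqrt(2)) = 1421/4 - 290*sqrt(2)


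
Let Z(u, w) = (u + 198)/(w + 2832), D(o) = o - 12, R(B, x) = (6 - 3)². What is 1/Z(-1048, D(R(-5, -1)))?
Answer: -2829/850 ≈ -3.3282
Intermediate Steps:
R(B, x) = 9 (R(B, x) = 3² = 9)
D(o) = -12 + o
Z(u, w) = (198 + u)/(2832 + w)
1/Z(-1048, D(R(-5, -1))) = 1/((198 - 1048)/(2832 + (-12 + 9))) = 1/(-850/(2832 - 3)) = 1/(-850/2829) = -2829/850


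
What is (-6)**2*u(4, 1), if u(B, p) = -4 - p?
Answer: -180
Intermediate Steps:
(-6)**2*u(4, 1) = (-6)**2*(-4 - 1*1) = 36*(-4 - 1) = 36*(-5) = -180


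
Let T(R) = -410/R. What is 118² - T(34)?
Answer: 236913/17 ≈ 13936.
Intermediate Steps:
118² - T(34) = 118² - (-410)/34 = 13924 - (-410)/34 = 13924 - 1*(-205/17) = 13924 + 205/17 = 236913/17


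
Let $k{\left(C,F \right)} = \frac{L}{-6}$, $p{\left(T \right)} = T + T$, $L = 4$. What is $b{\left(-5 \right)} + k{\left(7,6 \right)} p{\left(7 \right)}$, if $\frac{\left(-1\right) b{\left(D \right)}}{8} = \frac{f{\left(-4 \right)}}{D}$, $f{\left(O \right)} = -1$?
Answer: $- \frac{164}{15} \approx -10.933$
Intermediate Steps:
$p{\left(T \right)} = 2 T$
$k{\left(C,F \right)} = - \frac{2}{3}$ ($k{\left(C,F \right)} = \frac{4}{-6} = 4 \left(- \frac{1}{6}\right) = - \frac{2}{3}$)
$b{\left(D \right)} = \frac{8}{D}$ ($b{\left(D \right)} = - 8 \left(- \frac{1}{D}\right) = \frac{8}{D}$)
$b{\left(-5 \right)} + k{\left(7,6 \right)} p{\left(7 \right)} = \frac{8}{-5} - \frac{2 \cdot 2 \cdot 7}{3} = 8 \left(- \frac{1}{5}\right) - \frac{28}{3} = - \frac{8}{5} - \frac{28}{3} = - \frac{164}{15}$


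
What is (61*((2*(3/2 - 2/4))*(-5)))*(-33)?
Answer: 20130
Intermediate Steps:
(61*((2*(3/2 - 2/4))*(-5)))*(-33) = (61*((2*(3*(½) - 2*¼))*(-5)))*(-33) = (61*((2*(3/2 - ½))*(-5)))*(-33) = (61*((2*1)*(-5)))*(-33) = (61*(2*(-5)))*(-33) = (61*(-10))*(-33) = -610*(-33) = 20130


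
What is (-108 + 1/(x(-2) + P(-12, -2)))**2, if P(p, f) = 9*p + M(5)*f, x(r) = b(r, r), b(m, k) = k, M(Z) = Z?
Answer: 167987521/14400 ≈ 11666.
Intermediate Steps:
x(r) = r
P(p, f) = 5*f + 9*p (P(p, f) = 9*p + 5*f = 5*f + 9*p)
(-108 + 1/(x(-2) + P(-12, -2)))**2 = (-108 + 1/(-2 + (5*(-2) + 9*(-12))))**2 = (-108 + 1/(-2 + (-10 - 108)))**2 = (-108 + 1/(-2 - 118))**2 = (-108 + 1/(-120))**2 = (-108 - 1/120)**2 = (-12961/120)**2 = 167987521/14400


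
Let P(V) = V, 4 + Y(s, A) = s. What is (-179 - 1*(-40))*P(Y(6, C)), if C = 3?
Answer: -278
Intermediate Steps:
Y(s, A) = -4 + s
(-179 - 1*(-40))*P(Y(6, C)) = (-179 - 1*(-40))*(-4 + 6) = (-179 + 40)*2 = -139*2 = -278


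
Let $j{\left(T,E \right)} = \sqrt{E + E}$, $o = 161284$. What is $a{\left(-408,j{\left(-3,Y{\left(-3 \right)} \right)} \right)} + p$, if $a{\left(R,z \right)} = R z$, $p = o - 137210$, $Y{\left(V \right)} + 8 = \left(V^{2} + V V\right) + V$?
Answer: $24074 - 408 \sqrt{14} \approx 22547.0$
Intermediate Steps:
$Y{\left(V \right)} = -8 + V + 2 V^{2}$ ($Y{\left(V \right)} = -8 + \left(\left(V^{2} + V V\right) + V\right) = -8 + \left(\left(V^{2} + V^{2}\right) + V\right) = -8 + \left(2 V^{2} + V\right) = -8 + \left(V + 2 V^{2}\right) = -8 + V + 2 V^{2}$)
$j{\left(T,E \right)} = \sqrt{2} \sqrt{E}$ ($j{\left(T,E \right)} = \sqrt{2 E} = \sqrt{2} \sqrt{E}$)
$p = 24074$ ($p = 161284 - 137210 = 24074$)
$a{\left(-408,j{\left(-3,Y{\left(-3 \right)} \right)} \right)} + p = - 408 \sqrt{2} \sqrt{-8 - 3 + 2 \left(-3\right)^{2}} + 24074 = - 408 \sqrt{2} \sqrt{-8 - 3 + 2 \cdot 9} + 24074 = - 408 \sqrt{2} \sqrt{-8 - 3 + 18} + 24074 = - 408 \sqrt{2} \sqrt{7} + 24074 = - 408 \sqrt{14} + 24074 = 24074 - 408 \sqrt{14}$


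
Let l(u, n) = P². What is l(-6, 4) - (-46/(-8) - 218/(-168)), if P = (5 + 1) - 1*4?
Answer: -64/21 ≈ -3.0476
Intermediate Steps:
P = 2 (P = 6 - 4 = 2)
l(u, n) = 4 (l(u, n) = 2² = 4)
l(-6, 4) - (-46/(-8) - 218/(-168)) = 4 - (-46/(-8) - 218/(-168)) = 4 - (-46*(-⅛) - 218*(-1/168)) = 4 - (23/4 + 109/84) = 4 - 1*148/21 = 4 - 148/21 = -64/21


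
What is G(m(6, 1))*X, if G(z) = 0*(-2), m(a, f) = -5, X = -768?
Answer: 0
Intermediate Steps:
G(z) = 0
G(m(6, 1))*X = 0*(-768) = 0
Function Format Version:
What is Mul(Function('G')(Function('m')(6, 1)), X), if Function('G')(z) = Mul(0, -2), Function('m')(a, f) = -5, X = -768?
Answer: 0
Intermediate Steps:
Function('G')(z) = 0
Mul(Function('G')(Function('m')(6, 1)), X) = Mul(0, -768) = 0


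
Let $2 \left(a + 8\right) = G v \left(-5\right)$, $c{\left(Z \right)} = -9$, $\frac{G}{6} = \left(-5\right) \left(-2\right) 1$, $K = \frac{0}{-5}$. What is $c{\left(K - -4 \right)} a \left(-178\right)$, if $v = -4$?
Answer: $948384$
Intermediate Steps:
$K = 0$ ($K = 0 \left(- \frac{1}{5}\right) = 0$)
$G = 60$ ($G = 6 \left(-5\right) \left(-2\right) 1 = 6 \cdot 10 \cdot 1 = 6 \cdot 10 = 60$)
$a = 592$ ($a = -8 + \frac{60 \left(-4\right) \left(-5\right)}{2} = -8 + \frac{\left(-240\right) \left(-5\right)}{2} = -8 + \frac{1}{2} \cdot 1200 = -8 + 600 = 592$)
$c{\left(K - -4 \right)} a \left(-178\right) = \left(-9\right) 592 \left(-178\right) = \left(-5328\right) \left(-178\right) = 948384$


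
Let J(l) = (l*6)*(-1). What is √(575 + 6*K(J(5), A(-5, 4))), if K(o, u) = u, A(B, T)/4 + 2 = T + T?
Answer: √719 ≈ 26.814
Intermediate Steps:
A(B, T) = -8 + 8*T (A(B, T) = -8 + 4*(T + T) = -8 + 4*(2*T) = -8 + 8*T)
J(l) = -6*l (J(l) = (6*l)*(-1) = -6*l)
√(575 + 6*K(J(5), A(-5, 4))) = √(575 + 6*(-8 + 8*4)) = √(575 + 6*(-8 + 32)) = √(575 + 6*24) = √(575 + 144) = √719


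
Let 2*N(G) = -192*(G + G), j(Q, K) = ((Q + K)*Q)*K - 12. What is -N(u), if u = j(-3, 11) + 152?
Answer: -23808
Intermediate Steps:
j(Q, K) = -12 + K*Q*(K + Q) (j(Q, K) = ((K + Q)*Q)*K - 12 = (Q*(K + Q))*K - 12 = K*Q*(K + Q) - 12 = -12 + K*Q*(K + Q))
u = -124 (u = (-12 + 11*(-3)² - 3*11²) + 152 = (-12 + 11*9 - 3*121) + 152 = (-12 + 99 - 363) + 152 = -276 + 152 = -124)
N(G) = -192*G (N(G) = (-192*(G + G))/2 = (-384*G)/2 = -192*G)
-N(u) = -(-192)*(-124) = -1*23808 = -23808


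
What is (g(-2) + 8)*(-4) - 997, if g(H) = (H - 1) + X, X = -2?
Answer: -1009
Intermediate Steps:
g(H) = -3 + H (g(H) = (H - 1) - 2 = (-1 + H) - 2 = -3 + H)
(g(-2) + 8)*(-4) - 997 = ((-3 - 2) + 8)*(-4) - 997 = (-5 + 8)*(-4) - 997 = 3*(-4) - 997 = -12 - 997 = -1009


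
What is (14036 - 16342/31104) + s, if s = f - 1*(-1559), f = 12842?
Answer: 442244053/15552 ≈ 28436.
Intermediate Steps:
s = 14401 (s = 12842 - 1*(-1559) = 12842 + 1559 = 14401)
(14036 - 16342/31104) + s = (14036 - 16342/31104) + 14401 = (14036 - 16342*1/31104) + 14401 = (14036 - 8171/15552) + 14401 = 218279701/15552 + 14401 = 442244053/15552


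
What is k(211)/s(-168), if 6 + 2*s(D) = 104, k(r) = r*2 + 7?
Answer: 429/49 ≈ 8.7551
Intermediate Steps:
k(r) = 7 + 2*r (k(r) = 2*r + 7 = 7 + 2*r)
s(D) = 49 (s(D) = -3 + (½)*104 = -3 + 52 = 49)
k(211)/s(-168) = (7 + 2*211)/49 = (7 + 422)*(1/49) = 429*(1/49) = 429/49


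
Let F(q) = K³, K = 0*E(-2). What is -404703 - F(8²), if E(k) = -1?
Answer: -404703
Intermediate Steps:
K = 0 (K = 0*(-1) = 0)
F(q) = 0 (F(q) = 0³ = 0)
-404703 - F(8²) = -404703 - 1*0 = -404703 + 0 = -404703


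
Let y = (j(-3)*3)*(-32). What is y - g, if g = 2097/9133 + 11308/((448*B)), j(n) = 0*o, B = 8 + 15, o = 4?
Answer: -31220863/23526608 ≈ -1.3270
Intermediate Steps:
B = 23
j(n) = 0 (j(n) = 0*4 = 0)
g = 31220863/23526608 (g = 2097/9133 + 11308/((448*23)) = 2097*(1/9133) + 11308/10304 = 2097/9133 + 11308*(1/10304) = 2097/9133 + 2827/2576 = 31220863/23526608 ≈ 1.3270)
y = 0 (y = (0*3)*(-32) = 0*(-32) = 0)
y - g = 0 - 1*31220863/23526608 = 0 - 31220863/23526608 = -31220863/23526608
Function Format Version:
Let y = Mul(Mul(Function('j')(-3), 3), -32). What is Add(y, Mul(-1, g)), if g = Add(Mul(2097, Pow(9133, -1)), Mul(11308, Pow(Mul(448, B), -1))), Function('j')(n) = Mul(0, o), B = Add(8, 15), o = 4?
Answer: Rational(-31220863, 23526608) ≈ -1.3270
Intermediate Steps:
B = 23
Function('j')(n) = 0 (Function('j')(n) = Mul(0, 4) = 0)
g = Rational(31220863, 23526608) (g = Add(Mul(2097, Pow(9133, -1)), Mul(11308, Pow(Mul(448, 23), -1))) = Add(Mul(2097, Rational(1, 9133)), Mul(11308, Pow(10304, -1))) = Add(Rational(2097, 9133), Mul(11308, Rational(1, 10304))) = Add(Rational(2097, 9133), Rational(2827, 2576)) = Rational(31220863, 23526608) ≈ 1.3270)
y = 0 (y = Mul(Mul(0, 3), -32) = Mul(0, -32) = 0)
Add(y, Mul(-1, g)) = Add(0, Mul(-1, Rational(31220863, 23526608))) = Add(0, Rational(-31220863, 23526608)) = Rational(-31220863, 23526608)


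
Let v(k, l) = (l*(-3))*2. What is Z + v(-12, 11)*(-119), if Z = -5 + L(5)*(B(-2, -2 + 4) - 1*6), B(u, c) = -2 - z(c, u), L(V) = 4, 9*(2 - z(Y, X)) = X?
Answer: 70273/9 ≈ 7808.1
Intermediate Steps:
z(Y, X) = 2 - X/9
B(u, c) = -4 + u/9 (B(u, c) = -2 - (2 - u/9) = -2 + (-2 + u/9) = -4 + u/9)
v(k, l) = -6*l (v(k, l) = -3*l*2 = -6*l)
Z = -413/9 (Z = -5 + 4*((-4 + (⅑)*(-2)) - 1*6) = -5 + 4*((-4 - 2/9) - 6) = -5 + 4*(-38/9 - 6) = -5 + 4*(-92/9) = -5 - 368/9 = -413/9 ≈ -45.889)
Z + v(-12, 11)*(-119) = -413/9 - 6*11*(-119) = -413/9 - 66*(-119) = -413/9 + 7854 = 70273/9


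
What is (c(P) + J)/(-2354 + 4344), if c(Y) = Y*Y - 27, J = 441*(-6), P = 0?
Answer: -2673/1990 ≈ -1.3432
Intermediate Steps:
J = -2646
c(Y) = -27 + Y² (c(Y) = Y² - 27 = -27 + Y²)
(c(P) + J)/(-2354 + 4344) = ((-27 + 0²) - 2646)/(-2354 + 4344) = ((-27 + 0) - 2646)/1990 = (-27 - 2646)*(1/1990) = -2673*1/1990 = -2673/1990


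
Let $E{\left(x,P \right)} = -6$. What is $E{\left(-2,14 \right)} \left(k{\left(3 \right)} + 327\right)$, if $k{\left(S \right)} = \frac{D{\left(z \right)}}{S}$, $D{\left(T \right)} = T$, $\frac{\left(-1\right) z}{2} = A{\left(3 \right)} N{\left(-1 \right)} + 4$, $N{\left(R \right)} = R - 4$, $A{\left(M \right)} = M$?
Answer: $-2006$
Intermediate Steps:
$N{\left(R \right)} = -4 + R$ ($N{\left(R \right)} = R - 4 = -4 + R$)
$z = 22$ ($z = - 2 \left(3 \left(-4 - 1\right) + 4\right) = - 2 \left(3 \left(-5\right) + 4\right) = - 2 \left(-15 + 4\right) = \left(-2\right) \left(-11\right) = 22$)
$k{\left(S \right)} = \frac{22}{S}$
$E{\left(-2,14 \right)} \left(k{\left(3 \right)} + 327\right) = - 6 \left(\frac{22}{3} + 327\right) = \left(-6\right) \frac{1003}{3} = -2006$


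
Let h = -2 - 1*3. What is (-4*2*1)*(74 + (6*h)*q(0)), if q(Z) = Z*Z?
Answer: -592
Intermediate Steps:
h = -5 (h = -2 - 3 = -5)
q(Z) = Z²
(-4*2*1)*(74 + (6*h)*q(0)) = (-4*2*1)*(74 + (6*(-5))*0²) = (-8*1)*(74 - 30*0) = -8*(74 + 0) = -8*74 = -592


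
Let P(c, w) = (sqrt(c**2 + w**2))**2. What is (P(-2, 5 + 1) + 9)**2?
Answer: 2401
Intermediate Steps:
P(c, w) = c**2 + w**2
(P(-2, 5 + 1) + 9)**2 = (((-2)**2 + (5 + 1)**2) + 9)**2 = ((4 + 6**2) + 9)**2 = ((4 + 36) + 9)**2 = (40 + 9)**2 = 49**2 = 2401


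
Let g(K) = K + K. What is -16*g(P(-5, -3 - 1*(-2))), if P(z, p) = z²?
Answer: -800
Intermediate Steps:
g(K) = 2*K
-16*g(P(-5, -3 - 1*(-2))) = -32*(-5)² = -32*25 = -16*50 = -800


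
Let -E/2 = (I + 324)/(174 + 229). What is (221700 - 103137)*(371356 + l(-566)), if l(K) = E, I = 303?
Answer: 17743571137482/403 ≈ 4.4029e+10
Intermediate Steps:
E = -1254/403 (E = -2*(303 + 324)/(174 + 229) = -1254/403 ≈ -3.1117)
l(K) = -1254/403
(221700 - 103137)*(371356 + l(-566)) = (221700 - 103137)*(371356 - 1254/403) = 118563*(149655214/403) = 17743571137482/403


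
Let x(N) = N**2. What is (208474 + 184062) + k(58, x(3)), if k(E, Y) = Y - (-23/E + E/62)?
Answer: 705794941/1798 ≈ 3.9254e+5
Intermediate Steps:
k(E, Y) = Y + 23/E - E/62 (k(E, Y) = Y - (-23/E + E*(1/62)) = Y - (-23/E + E/62) = Y + (23/E - E/62) = Y + 23/E - E/62)
(208474 + 184062) + k(58, x(3)) = (208474 + 184062) + (3**2 + 23/58 - 1/62*58) = 392536 + (9 + 23*(1/58) - 29/31) = 392536 + (9 + 23/58 - 29/31) = 392536 + 15213/1798 = 705794941/1798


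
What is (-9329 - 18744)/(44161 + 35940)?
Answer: -28073/80101 ≈ -0.35047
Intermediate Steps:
(-9329 - 18744)/(44161 + 35940) = -28073/80101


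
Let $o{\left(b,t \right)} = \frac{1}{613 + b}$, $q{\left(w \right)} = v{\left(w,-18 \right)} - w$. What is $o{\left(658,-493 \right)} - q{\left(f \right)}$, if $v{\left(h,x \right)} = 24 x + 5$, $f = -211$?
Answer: $\frac{274537}{1271} \approx 216.0$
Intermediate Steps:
$v{\left(h,x \right)} = 5 + 24 x$
$q{\left(w \right)} = -427 - w$ ($q{\left(w \right)} = \left(5 + 24 \left(-18\right)\right) - w = \left(5 - 432\right) - w = -427 - w$)
$o{\left(658,-493 \right)} - q{\left(f \right)} = \frac{1}{613 + 658} - \left(-427 - -211\right) = \frac{1}{1271} - \left(-427 + 211\right) = \frac{1}{1271} - -216 = \frac{1}{1271} + 216 = \frac{274537}{1271}$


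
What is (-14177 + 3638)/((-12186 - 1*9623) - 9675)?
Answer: 10539/31484 ≈ 0.33474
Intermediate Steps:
(-14177 + 3638)/((-12186 - 1*9623) - 9675) = -10539/((-12186 - 9623) - 9675) = -10539/(-21809 - 9675) = -10539/(-31484) = -10539*(-1/31484) = 10539/31484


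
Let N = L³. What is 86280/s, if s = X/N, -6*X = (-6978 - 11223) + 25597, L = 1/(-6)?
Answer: 3595/11094 ≈ 0.32405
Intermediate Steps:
L = -⅙ ≈ -0.16667
X = -3698/3 (X = -((-6978 - 11223) + 25597)/6 = -(-18201 + 25597)/6 = -⅙*7396 = -3698/3 ≈ -1232.7)
N = -1/216 (N = (-⅙)³ = -1/216 ≈ -0.0046296)
s = 266256 (s = -3698/(3*(-1/216)) = -3698/3*(-216) = 266256)
86280/s = 86280/266256 = 86280*(1/266256) = 3595/11094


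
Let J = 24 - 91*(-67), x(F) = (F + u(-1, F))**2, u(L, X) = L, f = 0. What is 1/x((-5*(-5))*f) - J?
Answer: -6120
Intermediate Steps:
x(F) = (-1 + F)**2 (x(F) = (F - 1)**2 = (-1 + F)**2)
J = 6121 (J = 24 + 6097 = 6121)
1/x((-5*(-5))*f) - J = 1/((-1 - 5*(-5)*0)**2) - 1*6121 = 1/((-1 + 25*0)**2) - 6121 = 1/((-1 + 0)**2) - 6121 = 1/((-1)**2) - 6121 = 1/1 - 6121 = 1 - 6121 = -6120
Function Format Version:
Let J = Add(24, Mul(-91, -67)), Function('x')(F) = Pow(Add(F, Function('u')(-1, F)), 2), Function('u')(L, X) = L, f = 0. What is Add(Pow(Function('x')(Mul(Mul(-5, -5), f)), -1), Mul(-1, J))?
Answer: -6120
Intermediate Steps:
Function('x')(F) = Pow(Add(-1, F), 2) (Function('x')(F) = Pow(Add(F, -1), 2) = Pow(Add(-1, F), 2))
J = 6121 (J = Add(24, 6097) = 6121)
Add(Pow(Function('x')(Mul(Mul(-5, -5), f)), -1), Mul(-1, J)) = Add(Pow(Pow(Add(-1, Mul(Mul(-5, -5), 0)), 2), -1), Mul(-1, 6121)) = Add(Pow(Pow(Add(-1, Mul(25, 0)), 2), -1), -6121) = Add(Pow(Pow(Add(-1, 0), 2), -1), -6121) = Add(Pow(Pow(-1, 2), -1), -6121) = Add(Pow(1, -1), -6121) = Add(1, -6121) = -6120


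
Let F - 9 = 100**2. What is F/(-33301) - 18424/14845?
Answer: -762121229/494353345 ≈ -1.5417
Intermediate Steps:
F = 10009 (F = 9 + 100**2 = 9 + 10000 = 10009)
F/(-33301) - 18424/14845 = 10009/(-33301) - 18424/14845 = 10009*(-1/33301) - 18424*1/14845 = -10009/33301 - 18424/14845 = -762121229/494353345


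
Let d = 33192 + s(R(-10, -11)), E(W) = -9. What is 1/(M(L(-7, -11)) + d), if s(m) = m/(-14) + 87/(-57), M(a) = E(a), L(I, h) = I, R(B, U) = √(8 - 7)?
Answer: 266/8826253 ≈ 3.0137e-5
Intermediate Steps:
R(B, U) = 1 (R(B, U) = √1 = 1)
M(a) = -9
s(m) = -29/19 - m/14 (s(m) = m*(-1/14) + 87*(-1/57) = -m/14 - 29/19 = -29/19 - m/14)
d = 8828647/266 (d = 33192 + (-29/19 - 1/14*1) = 33192 + (-29/19 - 1/14) = 33192 - 425/266 = 8828647/266 ≈ 33190.)
1/(M(L(-7, -11)) + d) = 1/(-9 + 8828647/266) = 1/(8826253/266) = 266/8826253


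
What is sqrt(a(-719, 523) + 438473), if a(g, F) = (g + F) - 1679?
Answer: sqrt(436598) ≈ 660.76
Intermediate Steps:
a(g, F) = -1679 + F + g (a(g, F) = (F + g) - 1679 = -1679 + F + g)
sqrt(a(-719, 523) + 438473) = sqrt((-1679 + 523 - 719) + 438473) = sqrt(-1875 + 438473) = sqrt(436598)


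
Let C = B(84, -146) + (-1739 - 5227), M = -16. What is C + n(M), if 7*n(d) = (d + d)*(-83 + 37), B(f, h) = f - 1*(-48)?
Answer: -46366/7 ≈ -6623.7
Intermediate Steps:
B(f, h) = 48 + f (B(f, h) = f + 48 = 48 + f)
n(d) = -92*d/7 (n(d) = ((d + d)*(-83 + 37))/7 = ((2*d)*(-46))/7 = (-92*d)/7 = -92*d/7)
C = -6834 (C = (48 + 84) + (-1739 - 5227) = 132 - 6966 = -6834)
C + n(M) = -6834 - 92/7*(-16) = -6834 + 1472/7 = -46366/7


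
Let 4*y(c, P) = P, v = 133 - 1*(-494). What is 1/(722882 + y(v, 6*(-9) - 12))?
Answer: 2/1445731 ≈ 1.3834e-6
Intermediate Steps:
v = 627 (v = 133 + 494 = 627)
y(c, P) = P/4
1/(722882 + y(v, 6*(-9) - 12)) = 1/(722882 + (6*(-9) - 12)/4) = 1/(722882 + (-54 - 12)/4) = 1/(722882 + (¼)*(-66)) = 1/(722882 - 33/2) = 1/(1445731/2) = 2/1445731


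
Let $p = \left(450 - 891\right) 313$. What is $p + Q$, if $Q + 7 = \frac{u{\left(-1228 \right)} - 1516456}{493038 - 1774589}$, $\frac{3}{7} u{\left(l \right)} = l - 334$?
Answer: $- \frac{530711339818}{3844653} \approx -1.3804 \cdot 10^{5}$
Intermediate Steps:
$u{\left(l \right)} = - \frac{2338}{3} + \frac{7 l}{3}$ ($u{\left(l \right)} = \frac{7 \left(l - 334\right)}{3} = \frac{7 \left(-334 + l\right)}{3} = - \frac{2338}{3} + \frac{7 l}{3}$)
$Q = - \frac{22352269}{3844653}$ ($Q = -7 + \frac{\left(- \frac{2338}{3} + \frac{7}{3} \left(-1228\right)\right) - 1516456}{493038 - 1774589} = -7 + \frac{\left(- \frac{2338}{3} - \frac{8596}{3}\right) - 1516456}{-1281551} = -7 + \left(- \frac{10934}{3} - 1516456\right) \left(- \frac{1}{1281551}\right) = -7 - - \frac{4560302}{3844653} = -7 + \frac{4560302}{3844653} = - \frac{22352269}{3844653} \approx -5.8139$)
$p = -138033$ ($p = \left(-441\right) 313 = -138033$)
$p + Q = -138033 - \frac{22352269}{3844653} = - \frac{530711339818}{3844653}$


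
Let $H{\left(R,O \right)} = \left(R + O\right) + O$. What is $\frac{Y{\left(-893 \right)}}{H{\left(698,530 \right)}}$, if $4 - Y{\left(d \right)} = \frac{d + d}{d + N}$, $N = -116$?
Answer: $\frac{375}{295637} \approx 0.0012684$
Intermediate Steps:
$H{\left(R,O \right)} = R + 2 O$ ($H{\left(R,O \right)} = \left(O + R\right) + O = R + 2 O$)
$Y{\left(d \right)} = 4 - \frac{2 d}{-116 + d}$ ($Y{\left(d \right)} = 4 - \frac{d + d}{d - 116} = 4 - \frac{2 d}{-116 + d}$)
$\frac{Y{\left(-893 \right)}}{H{\left(698,530 \right)}} = \frac{2 \frac{1}{-116 - 893} \left(-232 - 893\right)}{698 + 2 \cdot 530} = \frac{2 \frac{1}{-1009} \left(-1125\right)}{698 + 1060} = \frac{2 \left(- \frac{1}{1009}\right) \left(-1125\right)}{1758} = \frac{2250}{1009} \cdot \frac{1}{1758} = \frac{375}{295637}$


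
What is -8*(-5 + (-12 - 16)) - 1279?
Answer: -1015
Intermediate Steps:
-8*(-5 + (-12 - 16)) - 1279 = -8*(-5 - 28) - 1279 = -8*(-33) - 1279 = 264 - 1279 = -1015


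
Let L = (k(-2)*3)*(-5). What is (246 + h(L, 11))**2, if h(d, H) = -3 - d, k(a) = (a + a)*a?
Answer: 131769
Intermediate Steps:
k(a) = 2*a**2 (k(a) = (2*a)*a = 2*a**2)
L = -120 (L = ((2*(-2)**2)*3)*(-5) = ((2*4)*3)*(-5) = (8*3)*(-5) = 24*(-5) = -120)
(246 + h(L, 11))**2 = (246 + (-3 - 1*(-120)))**2 = (246 + (-3 + 120))**2 = (246 + 117)**2 = 363**2 = 131769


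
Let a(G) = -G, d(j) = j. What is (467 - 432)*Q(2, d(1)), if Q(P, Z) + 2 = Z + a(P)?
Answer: -105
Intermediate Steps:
Q(P, Z) = -2 + Z - P (Q(P, Z) = -2 + (Z - P) = -2 + Z - P)
(467 - 432)*Q(2, d(1)) = (467 - 432)*(-2 + 1 - 1*2) = 35*(-2 + 1 - 2) = 35*(-3) = -105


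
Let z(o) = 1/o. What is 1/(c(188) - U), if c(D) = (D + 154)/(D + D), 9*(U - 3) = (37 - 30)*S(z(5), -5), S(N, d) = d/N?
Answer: 1692/29363 ≈ 0.057624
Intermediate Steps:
z(o) = 1/o
U = -148/9 (U = 3 + ((37 - 30)*(-5/(1/5)))/9 = 3 + (7*(-5/⅕))/9 = 3 + (7*(-5*5))/9 = 3 + (7*(-25))/9 = 3 + (⅑)*(-175) = 3 - 175/9 = -148/9 ≈ -16.444)
c(D) = (154 + D)/(2*D) (c(D) = (154 + D)/((2*D)) = (154 + D)*(1/(2*D)) = (154 + D)/(2*D))
1/(c(188) - U) = 1/((½)*(154 + 188)/188 - 1*(-148/9)) = 1/((½)*(1/188)*342 + 148/9) = 1/(171/188 + 148/9) = 1/(29363/1692) = 1692/29363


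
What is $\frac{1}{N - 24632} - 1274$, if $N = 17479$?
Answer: $- \frac{9112923}{7153} \approx -1274.0$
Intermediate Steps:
$\frac{1}{N - 24632} - 1274 = \frac{1}{17479 - 24632} - 1274 = \frac{1}{-7153} - 1274 = - \frac{1}{7153} - 1274 = - \frac{9112923}{7153}$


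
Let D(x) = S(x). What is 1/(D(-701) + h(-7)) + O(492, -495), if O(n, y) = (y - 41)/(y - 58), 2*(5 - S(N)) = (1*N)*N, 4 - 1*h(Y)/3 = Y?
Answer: 263349094/271702725 ≈ 0.96925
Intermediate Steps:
h(Y) = 12 - 3*Y
S(N) = 5 - N²/2 (S(N) = 5 - 1*N*N/2 = 5 - N*N/2 = 5 - N²/2)
D(x) = 5 - x²/2
O(n, y) = (-41 + y)/(-58 + y)
1/(D(-701) + h(-7)) + O(492, -495) = 1/((5 - ½*(-701)²) + (12 - 3*(-7))) + (-41 - 495)/(-58 - 495) = 1/((5 - ½*491401) + (12 + 21)) - 536/(-553) = 1/((5 - 491401/2) + 33) - 1/553*(-536) = 1/(-491391/2 + 33) + 536/553 = 1/(-491325/2) + 536/553 = -2/491325 + 536/553 = 263349094/271702725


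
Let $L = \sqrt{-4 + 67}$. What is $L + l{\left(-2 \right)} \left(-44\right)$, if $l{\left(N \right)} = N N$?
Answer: $-176 + 3 \sqrt{7} \approx -168.06$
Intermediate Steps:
$l{\left(N \right)} = N^{2}$
$L = 3 \sqrt{7}$ ($L = \sqrt{63} = 3 \sqrt{7} \approx 7.9373$)
$L + l{\left(-2 \right)} \left(-44\right) = 3 \sqrt{7} + \left(-2\right)^{2} \left(-44\right) = 3 \sqrt{7} + 4 \left(-44\right) = 3 \sqrt{7} - 176 = -176 + 3 \sqrt{7}$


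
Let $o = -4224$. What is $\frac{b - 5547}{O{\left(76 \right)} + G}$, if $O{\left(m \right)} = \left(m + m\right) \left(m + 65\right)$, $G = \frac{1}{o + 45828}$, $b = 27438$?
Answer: $\frac{910753164}{891656929} \approx 1.0214$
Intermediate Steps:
$G = \frac{1}{41604}$ ($G = \frac{1}{-4224 + 45828} = \frac{1}{41604} \approx 2.4036 \cdot 10^{-5}$)
$O{\left(m \right)} = 2 m \left(65 + m\right)$
$\frac{b - 5547}{O{\left(76 \right)} + G} = \frac{27438 - 5547}{2 \cdot 76 \left(65 + 76\right) + \frac{1}{41604}} = \frac{21891}{2 \cdot 76 \cdot 141 + \frac{1}{41604}} = \frac{21891}{21432 + \frac{1}{41604}} = \frac{21891}{\frac{891656929}{41604}} = 21891 \cdot \frac{41604}{891656929} = \frac{910753164}{891656929}$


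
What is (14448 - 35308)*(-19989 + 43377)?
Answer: -487873680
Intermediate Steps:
(14448 - 35308)*(-19989 + 43377) = -20860*23388 = -487873680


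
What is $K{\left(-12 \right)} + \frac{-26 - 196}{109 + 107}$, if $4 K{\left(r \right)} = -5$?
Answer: $- \frac{41}{18} \approx -2.2778$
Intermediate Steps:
$K{\left(r \right)} = - \frac{5}{4}$ ($K{\left(r \right)} = \frac{1}{4} \left(-5\right) = - \frac{5}{4}$)
$K{\left(-12 \right)} + \frac{-26 - 196}{109 + 107} = - \frac{5}{4} + \frac{-26 - 196}{109 + 107} = - \frac{5}{4} - \frac{222}{216} = - \frac{5}{4} - \frac{37}{36} = - \frac{41}{18}$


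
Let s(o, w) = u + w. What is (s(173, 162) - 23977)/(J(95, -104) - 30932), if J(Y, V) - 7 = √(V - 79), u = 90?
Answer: 733695625/956355808 + 23725*I*√183/956355808 ≈ 0.76718 + 0.00033559*I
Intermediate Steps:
J(Y, V) = 7 + √(-79 + V) (J(Y, V) = 7 + √(V - 79) = 7 + √(-79 + V))
s(o, w) = 90 + w
(s(173, 162) - 23977)/(J(95, -104) - 30932) = ((90 + 162) - 23977)/((7 + √(-79 - 104)) - 30932) = (252 - 23977)/((7 + √(-183)) - 30932) = -23725/((7 + I*√183) - 30932) = -23725/(-30925 + I*√183)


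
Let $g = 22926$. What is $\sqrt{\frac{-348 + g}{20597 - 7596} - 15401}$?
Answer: $\frac{i \sqrt{2602875904823}}{13001} \approx 124.09 i$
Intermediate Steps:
$\sqrt{\frac{-348 + g}{20597 - 7596} - 15401} = \sqrt{\frac{-348 + 22926}{20597 - 7596} - 15401} = \sqrt{\frac{22578}{13001} - 15401} = \sqrt{- \frac{200205823}{13001}} = \frac{i \sqrt{2602875904823}}{13001}$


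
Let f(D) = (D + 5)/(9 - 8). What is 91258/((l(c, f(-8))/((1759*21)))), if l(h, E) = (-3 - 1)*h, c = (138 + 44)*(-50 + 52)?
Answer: -240784233/104 ≈ -2.3152e+6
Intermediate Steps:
f(D) = 5 + D (f(D) = (5 + D)/1 = (5 + D)*1 = 5 + D)
c = 364 (c = 182*2 = 364)
l(h, E) = -4*h
91258/((l(c, f(-8))/((1759*21)))) = 91258/(((-4*364)/((1759*21)))) = 91258/((-1456/36939)) = 91258/((-1456*1/36939)) = 91258/(-208/5277) = 91258*(-5277/208) = -240784233/104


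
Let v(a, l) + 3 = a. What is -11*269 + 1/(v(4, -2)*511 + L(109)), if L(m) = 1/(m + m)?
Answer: -329629423/111399 ≈ -2959.0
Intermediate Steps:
v(a, l) = -3 + a
L(m) = 1/(2*m)
-11*269 + 1/(v(4, -2)*511 + L(109)) = -11*269 + 1/((-3 + 4)*511 + (½)/109) = -2959 + 1/(1*511 + (½)*(1/109)) = -2959 + 1/(511 + 1/218) = -2959 + 1/(111399/218) = -2959 + 218/111399 = -329629423/111399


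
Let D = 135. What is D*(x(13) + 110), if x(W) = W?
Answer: 16605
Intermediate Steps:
D*(x(13) + 110) = 135*(13 + 110) = 135*123 = 16605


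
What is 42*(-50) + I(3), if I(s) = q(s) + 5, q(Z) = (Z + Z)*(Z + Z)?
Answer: -2059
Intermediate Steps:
q(Z) = 4*Z² (q(Z) = (2*Z)*(2*Z) = 4*Z²)
I(s) = 5 + 4*s² (I(s) = 4*s² + 5 = 5 + 4*s²)
42*(-50) + I(3) = 42*(-50) + (5 + 4*3²) = -2100 + (5 + 4*9) = -2100 + (5 + 36) = -2100 + 41 = -2059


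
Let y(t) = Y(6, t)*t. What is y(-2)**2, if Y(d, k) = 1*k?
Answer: 16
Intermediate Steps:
Y(d, k) = k
y(t) = t**2 (y(t) = t*t = t**2)
y(-2)**2 = ((-2)**2)**2 = 4**2 = 16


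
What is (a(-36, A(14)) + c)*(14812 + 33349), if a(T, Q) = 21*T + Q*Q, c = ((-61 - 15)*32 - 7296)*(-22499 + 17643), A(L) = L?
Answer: 2275058599888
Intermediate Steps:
c = 47239168 (c = (-76*32 - 7296)*(-4856) = (-2432 - 7296)*(-4856) = -9728*(-4856) = 47239168)
a(T, Q) = Q² + 21*T (a(T, Q) = 21*T + Q² = Q² + 21*T)
(a(-36, A(14)) + c)*(14812 + 33349) = ((14² + 21*(-36)) + 47239168)*(14812 + 33349) = ((196 - 756) + 47239168)*48161 = (-560 + 47239168)*48161 = 47238608*48161 = 2275058599888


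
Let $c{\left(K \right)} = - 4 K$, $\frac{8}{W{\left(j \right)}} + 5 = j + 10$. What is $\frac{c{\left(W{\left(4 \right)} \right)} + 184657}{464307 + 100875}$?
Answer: $\frac{1661881}{5086638} \approx 0.32671$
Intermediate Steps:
$W{\left(j \right)} = \frac{8}{5 + j}$ ($W{\left(j \right)} = \frac{8}{-5 + \left(j + 10\right)} = \frac{8}{-5 + \left(10 + j\right)} = \frac{8}{5 + j}$)
$\frac{c{\left(W{\left(4 \right)} \right)} + 184657}{464307 + 100875} = \frac{- 4 \frac{8}{5 + 4} + 184657}{464307 + 100875} = \frac{- 4 \cdot \frac{8}{9} + 184657}{565182} = \left(- 4 \cdot 8 \cdot \frac{1}{9} + 184657\right) \frac{1}{565182} = \left(\left(-4\right) \frac{8}{9} + 184657\right) \frac{1}{565182} = \left(- \frac{32}{9} + 184657\right) \frac{1}{565182} = \frac{1661881}{9} \cdot \frac{1}{565182} = \frac{1661881}{5086638}$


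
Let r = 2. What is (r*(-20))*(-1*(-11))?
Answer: -440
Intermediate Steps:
(r*(-20))*(-1*(-11)) = (2*(-20))*(-1*(-11)) = -40*11 = -440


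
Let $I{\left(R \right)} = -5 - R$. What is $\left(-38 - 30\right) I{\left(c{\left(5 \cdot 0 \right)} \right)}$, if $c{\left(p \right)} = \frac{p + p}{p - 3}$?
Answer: $340$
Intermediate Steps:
$c{\left(p \right)} = \frac{2 p}{-3 + p}$
$\left(-38 - 30\right) I{\left(c{\left(5 \cdot 0 \right)} \right)} = \left(-38 - 30\right) \left(-5 - \frac{2 \cdot 5 \cdot 0}{-3 + 5 \cdot 0}\right) = - 68 \left(-5 - 2 \cdot 0 \frac{1}{-3 + 0}\right) = - 68 \left(-5 - 2 \cdot 0 \frac{1}{-3}\right) = - 68 \left(-5 - 2 \cdot 0 \left(- \frac{1}{3}\right)\right) = - 68 \left(-5 - 0\right) = - 68 \left(-5 + 0\right) = \left(-68\right) \left(-5\right) = 340$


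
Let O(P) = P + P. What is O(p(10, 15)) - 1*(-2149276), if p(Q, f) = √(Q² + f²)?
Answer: 2149276 + 10*√13 ≈ 2.1493e+6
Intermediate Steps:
O(P) = 2*P
O(p(10, 15)) - 1*(-2149276) = 2*√(10² + 15²) - 1*(-2149276) = 2*√(100 + 225) + 2149276 = 2*√325 + 2149276 = 2*(5*√13) + 2149276 = 10*√13 + 2149276 = 2149276 + 10*√13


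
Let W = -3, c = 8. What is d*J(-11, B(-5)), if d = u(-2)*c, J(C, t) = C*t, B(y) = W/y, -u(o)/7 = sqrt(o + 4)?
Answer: 1848*sqrt(2)/5 ≈ 522.69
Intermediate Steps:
u(o) = -7*sqrt(4 + o) (u(o) = -7*sqrt(o + 4) = -7*sqrt(4 + o))
B(y) = -3/y
d = -56*sqrt(2) (d = -7*sqrt(4 - 2)*8 = -7*sqrt(2)*8 = -56*sqrt(2) ≈ -79.196)
d*J(-11, B(-5)) = (-56*sqrt(2))*(-(-33)/(-5)) = (-56*sqrt(2))*(-(-33)*(-1)/5) = (-56*sqrt(2))*(-11*3/5) = -56*sqrt(2)*(-33/5) = 1848*sqrt(2)/5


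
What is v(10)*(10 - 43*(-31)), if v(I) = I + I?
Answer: 26860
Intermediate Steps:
v(I) = 2*I
v(10)*(10 - 43*(-31)) = (2*10)*(10 - 43*(-31)) = 20*(10 + 1333) = 20*1343 = 26860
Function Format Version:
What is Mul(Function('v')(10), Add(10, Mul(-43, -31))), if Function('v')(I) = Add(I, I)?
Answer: 26860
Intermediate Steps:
Function('v')(I) = Mul(2, I)
Mul(Function('v')(10), Add(10, Mul(-43, -31))) = Mul(Mul(2, 10), Add(10, Mul(-43, -31))) = Mul(20, Add(10, 1333)) = Mul(20, 1343) = 26860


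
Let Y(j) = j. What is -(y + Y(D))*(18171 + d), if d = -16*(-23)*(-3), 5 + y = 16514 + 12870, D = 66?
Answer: -502537815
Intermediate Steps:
y = 29379 (y = -5 + (16514 + 12870) = -5 + 29384 = 29379)
d = -1104 (d = 368*(-3) = -1104)
-(y + Y(D))*(18171 + d) = -(29379 + 66)*(18171 - 1104) = -29445*17067 = -1*502537815 = -502537815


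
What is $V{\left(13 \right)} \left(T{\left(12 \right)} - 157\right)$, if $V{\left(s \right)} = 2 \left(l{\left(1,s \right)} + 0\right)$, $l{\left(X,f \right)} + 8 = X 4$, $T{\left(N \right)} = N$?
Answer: $1160$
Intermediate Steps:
$l{\left(X,f \right)} = -8 + 4 X$ ($l{\left(X,f \right)} = -8 + X 4 = -8 + 4 X$)
$V{\left(s \right)} = -8$ ($V{\left(s \right)} = 2 \left(\left(-8 + 4 \cdot 1\right) + 0\right) = 2 \left(\left(-8 + 4\right) + 0\right) = 2 \left(-4 + 0\right) = 2 \left(-4\right) = -8$)
$V{\left(13 \right)} \left(T{\left(12 \right)} - 157\right) = - 8 \left(12 - 157\right) = \left(-8\right) \left(-145\right) = 1160$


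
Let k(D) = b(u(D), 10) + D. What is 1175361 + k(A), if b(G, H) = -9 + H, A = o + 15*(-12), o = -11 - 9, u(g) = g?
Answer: 1175162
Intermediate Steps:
o = -20
A = -200 (A = -20 + 15*(-12) = -20 - 180 = -200)
k(D) = 1 + D (k(D) = (-9 + 10) + D = 1 + D)
1175361 + k(A) = 1175361 + (1 - 200) = 1175361 - 199 = 1175162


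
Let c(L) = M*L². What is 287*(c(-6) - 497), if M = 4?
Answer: -101311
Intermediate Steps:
c(L) = 4*L²
287*(c(-6) - 497) = 287*(4*(-6)² - 497) = 287*(4*36 - 497) = 287*(144 - 497) = 287*(-353) = -101311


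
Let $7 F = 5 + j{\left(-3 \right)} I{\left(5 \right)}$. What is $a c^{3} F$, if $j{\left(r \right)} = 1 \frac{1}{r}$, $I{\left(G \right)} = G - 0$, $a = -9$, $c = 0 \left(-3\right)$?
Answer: $0$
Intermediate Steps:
$c = 0$
$I{\left(G \right)} = G$ ($I{\left(G \right)} = G + 0 = G$)
$j{\left(r \right)} = \frac{1}{r}$
$F = \frac{10}{21}$ ($F = \frac{5 + \frac{1}{-3} \cdot 5}{7} = \frac{5 - \frac{5}{3}}{7} = \frac{1}{7} \cdot \frac{10}{3} = \frac{10}{21} \approx 0.47619$)
$a c^{3} F = - 9 \cdot 0^{3} \cdot \frac{10}{21} = \left(-9\right) 0 \cdot \frac{10}{21} = 0 \cdot \frac{10}{21} = 0$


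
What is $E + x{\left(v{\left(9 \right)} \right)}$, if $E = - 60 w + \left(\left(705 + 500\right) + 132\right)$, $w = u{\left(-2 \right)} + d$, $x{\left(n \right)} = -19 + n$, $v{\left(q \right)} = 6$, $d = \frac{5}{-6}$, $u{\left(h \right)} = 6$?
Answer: $1014$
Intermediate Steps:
$d = - \frac{5}{6}$ ($d = 5 \left(- \frac{1}{6}\right) = - \frac{5}{6} \approx -0.83333$)
$w = \frac{31}{6}$ ($w = 6 - \frac{5}{6} = \frac{31}{6} \approx 5.1667$)
$E = 1027$ ($E = \left(-60\right) \frac{31}{6} + \left(\left(705 + 500\right) + 132\right) = -310 + \left(1205 + 132\right) = -310 + 1337 = 1027$)
$E + x{\left(v{\left(9 \right)} \right)} = 1027 + \left(-19 + 6\right) = 1027 - 13 = 1014$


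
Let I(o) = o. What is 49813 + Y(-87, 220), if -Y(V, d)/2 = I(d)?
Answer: 49373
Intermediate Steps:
Y(V, d) = -2*d
49813 + Y(-87, 220) = 49813 - 2*220 = 49813 - 440 = 49373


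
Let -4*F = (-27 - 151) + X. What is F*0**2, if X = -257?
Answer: 0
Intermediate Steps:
F = 435/4 (F = -((-27 - 151) - 257)/4 = -(-178 - 257)/4 = -1/4*(-435) = 435/4 ≈ 108.75)
F*0**2 = (435/4)*0**2 = (435/4)*0 = 0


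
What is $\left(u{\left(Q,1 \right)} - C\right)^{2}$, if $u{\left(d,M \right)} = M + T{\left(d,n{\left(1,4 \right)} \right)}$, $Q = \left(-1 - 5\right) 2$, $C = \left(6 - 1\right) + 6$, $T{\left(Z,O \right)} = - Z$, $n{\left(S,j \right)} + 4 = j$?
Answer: $4$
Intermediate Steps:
$n{\left(S,j \right)} = -4 + j$
$C = 11$ ($C = 5 + 6 = 11$)
$Q = -12$ ($Q = \left(-6\right) 2 = -12$)
$u{\left(d,M \right)} = M - d$
$\left(u{\left(Q,1 \right)} - C\right)^{2} = \left(\left(1 - -12\right) - 11\right)^{2} = \left(\left(1 + 12\right) - 11\right)^{2} = \left(13 - 11\right)^{2} = 2^{2} = 4$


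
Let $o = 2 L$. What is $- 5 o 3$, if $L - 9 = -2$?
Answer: $-210$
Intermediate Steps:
$L = 7$ ($L = 9 - 2 = 7$)
$o = 14$ ($o = 2 \cdot 7 = 14$)
$- 5 o 3 = \left(-5\right) 14 \cdot 3 = \left(-70\right) 3 = -210$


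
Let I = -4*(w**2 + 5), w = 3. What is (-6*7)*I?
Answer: 2352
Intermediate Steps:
I = -56 (I = -4*(3**2 + 5) = -4*(9 + 5) = -4*14 = -56)
(-6*7)*I = -6*7*(-56) = -42*(-56) = 2352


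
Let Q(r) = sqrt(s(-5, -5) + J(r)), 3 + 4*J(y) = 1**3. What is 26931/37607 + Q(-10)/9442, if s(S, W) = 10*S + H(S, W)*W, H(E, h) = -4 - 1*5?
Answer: 26931/37607 + I*sqrt(22)/18884 ≈ 0.71612 + 0.00024838*I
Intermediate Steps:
H(E, h) = -9 (H(E, h) = -4 - 5 = -9)
s(S, W) = -9*W + 10*S (s(S, W) = 10*S - 9*W = -9*W + 10*S)
J(y) = -1/2 (J(y) = -3/4 + (1/4)*1**3 = -3/4 + (1/4)*1 = -3/4 + 1/4 = -1/2)
Q(r) = I*sqrt(22)/2 (Q(r) = sqrt((-9*(-5) + 10*(-5)) - 1/2) = sqrt((45 - 50) - 1/2) = sqrt(-5 - 1/2) = sqrt(-11/2) = I*sqrt(22)/2)
26931/37607 + Q(-10)/9442 = 26931/37607 + (I*sqrt(22)/2)/9442 = 26931*(1/37607) + (I*sqrt(22)/2)*(1/9442) = 26931/37607 + I*sqrt(22)/18884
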